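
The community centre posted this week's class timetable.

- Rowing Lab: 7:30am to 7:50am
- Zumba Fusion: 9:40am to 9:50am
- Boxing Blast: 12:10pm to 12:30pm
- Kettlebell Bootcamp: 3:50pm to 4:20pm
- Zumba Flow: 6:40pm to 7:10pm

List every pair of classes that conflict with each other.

no overlapping pairs

Two intervals overlap when each starts before the other ends.
Sorted by start: Rowing Lab, Zumba Fusion, Boxing Blast, Kettlebell Bootcamp, Zumba Flow.
Zumba Fusion starts after Rowing Lab ends, so nothing later overlaps Rowing Lab either.
Boxing Blast starts after Zumba Fusion ends, so nothing later overlaps Zumba Fusion either.
Kettlebell Bootcamp starts after Boxing Blast ends, so nothing later overlaps Boxing Blast either.
Zumba Flow starts after Kettlebell Bootcamp ends.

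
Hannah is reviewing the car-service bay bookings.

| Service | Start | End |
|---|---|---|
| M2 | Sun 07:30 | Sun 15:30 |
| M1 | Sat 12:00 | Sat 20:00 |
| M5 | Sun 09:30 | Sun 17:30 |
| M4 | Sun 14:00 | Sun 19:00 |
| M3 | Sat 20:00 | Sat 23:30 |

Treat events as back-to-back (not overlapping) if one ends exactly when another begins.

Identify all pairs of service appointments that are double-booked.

M2 & M4, M2 & M5, M4 & M5

Sorted by start: M1, M3, M2, M5, M4.
M3 starts exactly when M1 ends (back-to-back, no overlap), so M1 has no further overlaps.
M2 starts after M3 ends, so M3 has no further overlaps.
M5 starts before M2 ends → M2 and M5 overlap.
M4 starts before M2 ends → M2 and M4 overlap.
M4 starts before M5 ends → M5 and M4 overlap.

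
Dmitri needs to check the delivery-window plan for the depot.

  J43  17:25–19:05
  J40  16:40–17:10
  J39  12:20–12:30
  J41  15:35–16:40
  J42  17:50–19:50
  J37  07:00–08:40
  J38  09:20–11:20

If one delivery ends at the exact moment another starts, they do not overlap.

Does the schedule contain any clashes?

Sorted by start: J37, J38, J39, J41, J40, J43, J42.
J38 starts after J37 ends; J37 is clear from here.
J39 starts after J38 ends; J38 is clear from here.
J41 starts after J39 ends; J39 is clear from here.
J40 starts exactly when J41 ends (back-to-back, no overlap); J41 is clear from here.
J43 starts after J40 ends; J40 is clear from here.
J42 starts before J43 ends → J43 and J42 overlap.
That's a conflict, so the schedule is not conflict-free.

Yes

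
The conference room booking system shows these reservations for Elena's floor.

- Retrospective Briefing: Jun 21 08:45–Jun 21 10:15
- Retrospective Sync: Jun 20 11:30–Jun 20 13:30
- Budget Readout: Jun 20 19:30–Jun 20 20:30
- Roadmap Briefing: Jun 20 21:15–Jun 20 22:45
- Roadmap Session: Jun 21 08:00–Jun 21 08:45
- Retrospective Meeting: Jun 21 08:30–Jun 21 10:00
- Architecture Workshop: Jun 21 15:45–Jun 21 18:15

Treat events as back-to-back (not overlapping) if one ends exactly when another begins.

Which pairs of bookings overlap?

Retrospective Briefing & Retrospective Meeting, Retrospective Meeting & Roadmap Session

Check each pair: they overlap iff neither finishes before the other starts.
Sorted by start: Retrospective Sync, Budget Readout, Roadmap Briefing, Roadmap Session, Retrospective Meeting, Retrospective Briefing, Architecture Workshop.
Budget Readout starts after Retrospective Sync ends, so nothing later overlaps Retrospective Sync either.
Roadmap Briefing starts after Budget Readout ends, so nothing later overlaps Budget Readout either.
Roadmap Session starts after Roadmap Briefing ends, so nothing later overlaps Roadmap Briefing either.
Retrospective Meeting starts before Roadmap Session ends → Roadmap Session and Retrospective Meeting overlap.
Retrospective Briefing starts exactly when Roadmap Session ends (back-to-back, no overlap), so nothing later overlaps Roadmap Session either.
Retrospective Briefing starts before Retrospective Meeting ends → Retrospective Meeting and Retrospective Briefing overlap.
Architecture Workshop starts after Retrospective Meeting ends.
Architecture Workshop starts after Retrospective Briefing ends.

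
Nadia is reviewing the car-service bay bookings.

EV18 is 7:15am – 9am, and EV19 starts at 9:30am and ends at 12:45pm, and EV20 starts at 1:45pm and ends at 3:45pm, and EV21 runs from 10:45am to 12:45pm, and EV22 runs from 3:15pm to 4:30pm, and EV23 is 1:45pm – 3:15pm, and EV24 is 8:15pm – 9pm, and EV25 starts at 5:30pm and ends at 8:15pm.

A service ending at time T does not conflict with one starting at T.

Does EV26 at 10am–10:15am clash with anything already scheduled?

EV18: ends 9am at or before EV26 starts 10am → clear.
EV19: starts 9:30am before EV26 ends 10:15am, and ends 12:45pm after EV26 starts 10am → overlap.
EV21: starts 10:45am at or after EV26 ends 10:15am → clear.
EV20: starts 1:45pm at or after EV26 ends 10:15am → clear.
EV23: starts 1:45pm at or after EV26 ends 10:15am → clear.
EV22: starts 3:15pm at or after EV26 ends 10:15am → clear.
EV25: starts 5:30pm at or after EV26 ends 10:15am → clear.
EV24: starts 8:15pm at or after EV26 ends 10:15am → clear.
EV26 overlaps EV19.

Yes — it overlaps EV19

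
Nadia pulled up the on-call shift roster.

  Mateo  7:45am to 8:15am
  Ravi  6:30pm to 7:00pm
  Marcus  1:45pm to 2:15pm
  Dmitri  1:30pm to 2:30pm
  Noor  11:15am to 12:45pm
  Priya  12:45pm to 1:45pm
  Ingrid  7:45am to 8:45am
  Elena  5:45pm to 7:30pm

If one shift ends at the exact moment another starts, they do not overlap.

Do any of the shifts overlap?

Sorted by start: Mateo, Ingrid, Noor, Priya, Dmitri, Marcus, Elena, Ravi.
Ingrid starts before Mateo ends → Mateo and Ingrid overlap.
That's a conflict, so the schedule is not conflict-free.

Yes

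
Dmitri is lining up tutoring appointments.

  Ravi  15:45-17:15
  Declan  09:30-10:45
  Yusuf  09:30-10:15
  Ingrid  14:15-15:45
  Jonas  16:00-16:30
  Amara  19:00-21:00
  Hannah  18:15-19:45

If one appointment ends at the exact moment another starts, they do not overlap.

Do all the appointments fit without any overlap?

Sorted by start: Declan, Yusuf, Ingrid, Ravi, Jonas, Hannah, Amara.
Yusuf starts before Declan ends → Declan and Yusuf overlap.
That's a conflict, so the schedule is not conflict-free.

No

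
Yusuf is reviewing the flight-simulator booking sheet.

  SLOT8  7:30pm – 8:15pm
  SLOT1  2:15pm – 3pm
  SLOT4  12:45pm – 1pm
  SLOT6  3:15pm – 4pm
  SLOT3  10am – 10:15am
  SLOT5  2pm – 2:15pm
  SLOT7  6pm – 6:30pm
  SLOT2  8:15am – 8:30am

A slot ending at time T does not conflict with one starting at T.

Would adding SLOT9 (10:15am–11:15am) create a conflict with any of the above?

No — it doesn't clash with anything

SLOT2: ends 8:30am at or before SLOT9 starts 10:15am → clear.
SLOT3: ends 10:15am at or before SLOT9 starts 10:15am → clear.
SLOT4: starts 12:45pm at or after SLOT9 ends 11:15am → clear.
SLOT5: starts 2pm at or after SLOT9 ends 11:15am → clear.
SLOT1: starts 2:15pm at or after SLOT9 ends 11:15am → clear.
SLOT6: starts 3:15pm at or after SLOT9 ends 11:15am → clear.
SLOT7: starts 6pm at or after SLOT9 ends 11:15am → clear.
SLOT8: starts 7:30pm at or after SLOT9 ends 11:15am → clear.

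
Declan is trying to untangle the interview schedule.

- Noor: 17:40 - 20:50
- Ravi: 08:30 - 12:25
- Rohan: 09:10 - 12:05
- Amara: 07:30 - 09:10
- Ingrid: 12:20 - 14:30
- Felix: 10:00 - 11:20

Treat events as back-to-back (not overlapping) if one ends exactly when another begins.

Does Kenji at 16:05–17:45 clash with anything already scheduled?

Amara: ends 09:10 at or before Kenji starts 16:05 → clear.
Ravi: ends 12:25 at or before Kenji starts 16:05 → clear.
Rohan: ends 12:05 at or before Kenji starts 16:05 → clear.
Felix: ends 11:20 at or before Kenji starts 16:05 → clear.
Ingrid: ends 14:30 at or before Kenji starts 16:05 → clear.
Noor: starts 17:40 before Kenji ends 17:45, and ends 20:50 after Kenji starts 16:05 → overlap.
Kenji overlaps Noor.

Yes — it overlaps Noor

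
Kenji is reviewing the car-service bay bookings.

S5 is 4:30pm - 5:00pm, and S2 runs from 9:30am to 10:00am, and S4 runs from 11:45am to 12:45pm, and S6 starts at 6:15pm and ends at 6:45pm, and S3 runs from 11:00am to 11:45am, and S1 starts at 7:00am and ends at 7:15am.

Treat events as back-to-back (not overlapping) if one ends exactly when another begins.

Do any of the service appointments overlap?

Sorted by start: S1, S2, S3, S4, S5, S6.
S2 starts after S1 ends — done with S1.
S3 starts after S2 ends — done with S2.
S4 starts exactly when S3 ends (back-to-back, no overlap) — done with S3.
S5 starts after S4 ends — done with S4.
S6 starts after S5 ends.
Every pair is clear; the schedule has no overlaps.

No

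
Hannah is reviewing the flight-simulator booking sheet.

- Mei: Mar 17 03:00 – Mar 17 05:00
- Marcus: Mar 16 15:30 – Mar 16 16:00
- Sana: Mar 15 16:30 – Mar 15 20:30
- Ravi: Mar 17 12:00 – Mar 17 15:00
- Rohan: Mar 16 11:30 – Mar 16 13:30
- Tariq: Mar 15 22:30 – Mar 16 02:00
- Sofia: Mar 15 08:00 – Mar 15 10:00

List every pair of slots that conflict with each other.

Sorted by start: Sofia, Sana, Tariq, Rohan, Marcus, Mei, Ravi.
Sana starts after Sofia ends; Sofia is clear from here.
Tariq starts after Sana ends; Sana is clear from here.
Rohan starts after Tariq ends; Tariq is clear from here.
Marcus starts after Rohan ends; Rohan is clear from here.
Mei starts after Marcus ends; Marcus is clear from here.
Ravi starts after Mei ends.

no overlapping pairs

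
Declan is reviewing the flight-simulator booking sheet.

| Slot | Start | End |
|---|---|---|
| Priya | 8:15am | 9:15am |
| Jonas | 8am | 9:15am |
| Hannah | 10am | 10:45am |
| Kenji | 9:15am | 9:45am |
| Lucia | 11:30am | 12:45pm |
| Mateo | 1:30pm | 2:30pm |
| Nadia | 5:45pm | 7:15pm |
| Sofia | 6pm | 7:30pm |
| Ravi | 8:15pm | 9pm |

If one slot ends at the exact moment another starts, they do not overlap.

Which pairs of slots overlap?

Sorted by start: Jonas, Priya, Kenji, Hannah, Lucia, Mateo, Nadia, Sofia, Ravi.
Priya starts before Jonas ends → Jonas and Priya overlap.
Kenji starts exactly when Jonas ends (back-to-back, no overlap); Jonas is clear from here.
Kenji starts exactly when Priya ends (back-to-back, no overlap); Priya is clear from here.
Hannah starts after Kenji ends; Kenji is clear from here.
Lucia starts after Hannah ends; Hannah is clear from here.
Mateo starts after Lucia ends; Lucia is clear from here.
Nadia starts after Mateo ends; Mateo is clear from here.
Sofia starts before Nadia ends → Nadia and Sofia overlap.
Ravi starts after Nadia ends.
Ravi starts after Sofia ends.

Jonas & Priya, Nadia & Sofia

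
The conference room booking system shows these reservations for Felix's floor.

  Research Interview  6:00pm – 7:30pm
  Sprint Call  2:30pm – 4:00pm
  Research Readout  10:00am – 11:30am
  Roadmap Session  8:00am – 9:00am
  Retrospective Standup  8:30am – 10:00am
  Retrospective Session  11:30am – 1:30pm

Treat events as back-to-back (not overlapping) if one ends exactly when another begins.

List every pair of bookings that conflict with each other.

Sorted by start: Roadmap Session, Retrospective Standup, Research Readout, Retrospective Session, Sprint Call, Research Interview.
Retrospective Standup starts before Roadmap Session ends → Roadmap Session and Retrospective Standup overlap.
Research Readout starts after Roadmap Session ends, so nothing later overlaps Roadmap Session either.
Research Readout starts exactly when Retrospective Standup ends (back-to-back, no overlap), so nothing later overlaps Retrospective Standup either.
Retrospective Session starts exactly when Research Readout ends (back-to-back, no overlap), so nothing later overlaps Research Readout either.
Sprint Call starts after Retrospective Session ends, so nothing later overlaps Retrospective Session either.
Research Interview starts after Sprint Call ends.

Retrospective Standup & Roadmap Session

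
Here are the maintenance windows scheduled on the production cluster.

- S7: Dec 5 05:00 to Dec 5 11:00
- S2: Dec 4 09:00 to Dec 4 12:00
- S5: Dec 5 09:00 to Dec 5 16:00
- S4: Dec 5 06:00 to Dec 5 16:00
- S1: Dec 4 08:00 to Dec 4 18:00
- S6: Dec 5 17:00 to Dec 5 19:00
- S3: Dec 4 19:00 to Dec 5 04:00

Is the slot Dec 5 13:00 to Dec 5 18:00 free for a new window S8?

No — it overlaps S4, S5, S6

S1: ends Dec 4 18:00 at or before S8 starts Dec 5 13:00 → clear.
S2: ends Dec 4 12:00 at or before S8 starts Dec 5 13:00 → clear.
S3: ends Dec 5 04:00 at or before S8 starts Dec 5 13:00 → clear.
S7: ends Dec 5 11:00 at or before S8 starts Dec 5 13:00 → clear.
S4: starts Dec 5 06:00 before S8 ends Dec 5 18:00, and ends Dec 5 16:00 after S8 starts Dec 5 13:00 → overlap.
S5: starts Dec 5 09:00 before S8 ends Dec 5 18:00, and ends Dec 5 16:00 after S8 starts Dec 5 13:00 → overlap.
S6: starts Dec 5 17:00 before S8 ends Dec 5 18:00, and ends Dec 5 19:00 after S8 starts Dec 5 13:00 → overlap.
S8 overlaps S4, S5, S6.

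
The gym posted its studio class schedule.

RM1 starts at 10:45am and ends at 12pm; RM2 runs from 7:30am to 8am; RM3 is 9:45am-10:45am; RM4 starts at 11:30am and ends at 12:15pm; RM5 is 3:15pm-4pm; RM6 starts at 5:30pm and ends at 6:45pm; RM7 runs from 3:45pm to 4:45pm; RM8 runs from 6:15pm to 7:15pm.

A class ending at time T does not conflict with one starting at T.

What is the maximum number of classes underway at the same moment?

2

Sweep the timeline, counting +1 at each start and −1 at each end (ends before starts at a tie):
7:30am start RM2 → 1
8am end RM2 → 0
9:45am start RM3 → 1
10:45am end RM3 → 0
10:45am start RM1 → 1
11:30am start RM4 → 2
12pm end RM1 → 1
12:15pm end RM4 → 0
3:15pm start RM5 → 1
3:45pm start RM7 → 2
4pm end RM5 → 1
4:45pm end RM7 → 0
5:30pm start RM6 → 1
6:15pm start RM8 → 2
6:45pm end RM6 → 1
7:15pm end RM8 → 0
Peak is 2, at 11:30am (RM1, RM4).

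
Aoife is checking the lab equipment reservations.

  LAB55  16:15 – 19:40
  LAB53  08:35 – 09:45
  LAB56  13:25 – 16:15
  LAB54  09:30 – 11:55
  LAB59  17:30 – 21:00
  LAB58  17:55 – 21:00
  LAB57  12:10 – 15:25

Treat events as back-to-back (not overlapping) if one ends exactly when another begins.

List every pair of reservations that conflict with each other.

Check each pair: they overlap iff neither finishes before the other starts.
Sorted by start: LAB53, LAB54, LAB57, LAB56, LAB55, LAB59, LAB58.
LAB54 starts before LAB53 ends → LAB53 and LAB54 overlap.
LAB57 starts after LAB53 ends, so LAB53 has no further overlaps.
LAB57 starts after LAB54 ends, so LAB54 has no further overlaps.
LAB56 starts before LAB57 ends → LAB57 and LAB56 overlap.
LAB55 starts after LAB57 ends, so LAB57 has no further overlaps.
LAB55 starts exactly when LAB56 ends (back-to-back, no overlap), so LAB56 has no further overlaps.
LAB59 starts before LAB55 ends → LAB55 and LAB59 overlap.
LAB58 starts before LAB55 ends → LAB55 and LAB58 overlap.
LAB58 starts before LAB59 ends → LAB59 and LAB58 overlap.

LAB53 & LAB54, LAB55 & LAB58, LAB55 & LAB59, LAB56 & LAB57, LAB58 & LAB59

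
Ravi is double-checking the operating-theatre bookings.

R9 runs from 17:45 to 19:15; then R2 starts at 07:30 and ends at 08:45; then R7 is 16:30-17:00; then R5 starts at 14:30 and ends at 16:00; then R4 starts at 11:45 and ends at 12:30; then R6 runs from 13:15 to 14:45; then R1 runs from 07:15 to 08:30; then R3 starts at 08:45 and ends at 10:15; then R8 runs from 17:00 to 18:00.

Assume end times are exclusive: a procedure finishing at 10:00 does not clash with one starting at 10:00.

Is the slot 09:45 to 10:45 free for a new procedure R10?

R1: ends 08:30 at or before R10 starts 09:45 → clear.
R2: ends 08:45 at or before R10 starts 09:45 → clear.
R3: starts 08:45 before R10 ends 10:45, and ends 10:15 after R10 starts 09:45 → overlap.
R4: starts 11:45 at or after R10 ends 10:45 → clear.
R6: starts 13:15 at or after R10 ends 10:45 → clear.
R5: starts 14:30 at or after R10 ends 10:45 → clear.
R7: starts 16:30 at or after R10 ends 10:45 → clear.
R8: starts 17:00 at or after R10 ends 10:45 → clear.
R9: starts 17:45 at or after R10 ends 10:45 → clear.
R10 overlaps R3.

No — it overlaps R3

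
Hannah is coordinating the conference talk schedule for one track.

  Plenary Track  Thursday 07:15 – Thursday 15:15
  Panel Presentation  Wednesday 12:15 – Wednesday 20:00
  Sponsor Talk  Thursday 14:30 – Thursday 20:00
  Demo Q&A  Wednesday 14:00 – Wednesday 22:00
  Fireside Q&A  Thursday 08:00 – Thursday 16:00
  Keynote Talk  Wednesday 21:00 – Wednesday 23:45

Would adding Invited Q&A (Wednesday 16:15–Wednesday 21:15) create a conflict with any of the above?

Yes — it overlaps Demo Q&A, Keynote Talk, Panel Presentation

Panel Presentation: starts Wednesday 12:15 before Invited Q&A ends Wednesday 21:15, and ends Wednesday 20:00 after Invited Q&A starts Wednesday 16:15 → overlap.
Demo Q&A: starts Wednesday 14:00 before Invited Q&A ends Wednesday 21:15, and ends Wednesday 22:00 after Invited Q&A starts Wednesday 16:15 → overlap.
Keynote Talk: starts Wednesday 21:00 before Invited Q&A ends Wednesday 21:15, and ends Wednesday 23:45 after Invited Q&A starts Wednesday 16:15 → overlap.
Plenary Track: starts Thursday 07:15 at or after Invited Q&A ends Wednesday 21:15 → clear.
Fireside Q&A: starts Thursday 08:00 at or after Invited Q&A ends Wednesday 21:15 → clear.
Sponsor Talk: starts Thursday 14:30 at or after Invited Q&A ends Wednesday 21:15 → clear.
Invited Q&A overlaps Demo Q&A, Panel Presentation, Keynote Talk.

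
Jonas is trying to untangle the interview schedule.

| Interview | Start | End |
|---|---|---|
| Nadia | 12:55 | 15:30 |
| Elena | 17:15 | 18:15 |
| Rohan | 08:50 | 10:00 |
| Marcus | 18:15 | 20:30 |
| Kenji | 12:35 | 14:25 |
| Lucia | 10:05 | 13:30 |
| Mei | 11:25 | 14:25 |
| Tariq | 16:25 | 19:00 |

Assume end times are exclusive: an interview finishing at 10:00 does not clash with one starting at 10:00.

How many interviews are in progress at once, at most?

4

Walk through starts and ends in time order (an end at T is processed before a start at T):
08:50 start Rohan → 1
10:00 end Rohan → 0
10:05 start Lucia → 1
11:25 start Mei → 2
12:35 start Kenji → 3
12:55 start Nadia → 4
13:30 end Lucia → 3
14:25 end Kenji → 2
14:25 end Mei → 1
15:30 end Nadia → 0
16:25 start Tariq → 1
17:15 start Elena → 2
18:15 end Elena → 1
18:15 start Marcus → 2
19:00 end Tariq → 1
20:30 end Marcus → 0
Peak is 4, at 12:55 (Kenji, Lucia, Mei, Nadia).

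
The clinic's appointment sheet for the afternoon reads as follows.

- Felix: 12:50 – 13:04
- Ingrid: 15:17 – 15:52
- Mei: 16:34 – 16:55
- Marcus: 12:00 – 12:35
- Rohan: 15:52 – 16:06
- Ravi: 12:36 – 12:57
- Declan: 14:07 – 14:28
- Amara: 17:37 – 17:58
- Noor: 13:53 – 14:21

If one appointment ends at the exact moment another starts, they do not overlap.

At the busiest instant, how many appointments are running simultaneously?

2

Sort all start/end points and keep a running count:
12:00 start Marcus → 1
12:35 end Marcus → 0
12:36 start Ravi → 1
12:50 start Felix → 2
12:57 end Ravi → 1
13:04 end Felix → 0
13:53 start Noor → 1
14:07 start Declan → 2
14:21 end Noor → 1
14:28 end Declan → 0
15:17 start Ingrid → 1
15:52 end Ingrid → 0
15:52 start Rohan → 1
16:06 end Rohan → 0
16:34 start Mei → 1
16:55 end Mei → 0
17:37 start Amara → 1
17:58 end Amara → 0
Peak is 2, at 12:50 (Felix, Ravi).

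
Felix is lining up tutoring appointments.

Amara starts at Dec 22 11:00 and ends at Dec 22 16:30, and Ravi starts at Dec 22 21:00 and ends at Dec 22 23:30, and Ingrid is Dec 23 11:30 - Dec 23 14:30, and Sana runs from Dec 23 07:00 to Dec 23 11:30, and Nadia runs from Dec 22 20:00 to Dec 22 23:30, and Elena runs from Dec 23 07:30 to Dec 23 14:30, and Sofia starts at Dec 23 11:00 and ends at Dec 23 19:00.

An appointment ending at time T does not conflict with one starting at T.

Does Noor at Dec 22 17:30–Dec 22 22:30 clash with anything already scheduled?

Yes — it overlaps Nadia, Ravi

Amara: ends Dec 22 16:30 at or before Noor starts Dec 22 17:30 → clear.
Nadia: starts Dec 22 20:00 before Noor ends Dec 22 22:30, and ends Dec 22 23:30 after Noor starts Dec 22 17:30 → overlap.
Ravi: starts Dec 22 21:00 before Noor ends Dec 22 22:30, and ends Dec 22 23:30 after Noor starts Dec 22 17:30 → overlap.
Sana: starts Dec 23 07:00 at or after Noor ends Dec 22 22:30 → clear.
Elena: starts Dec 23 07:30 at or after Noor ends Dec 22 22:30 → clear.
Sofia: starts Dec 23 11:00 at or after Noor ends Dec 22 22:30 → clear.
Ingrid: starts Dec 23 11:30 at or after Noor ends Dec 22 22:30 → clear.
Noor overlaps Ravi, Nadia.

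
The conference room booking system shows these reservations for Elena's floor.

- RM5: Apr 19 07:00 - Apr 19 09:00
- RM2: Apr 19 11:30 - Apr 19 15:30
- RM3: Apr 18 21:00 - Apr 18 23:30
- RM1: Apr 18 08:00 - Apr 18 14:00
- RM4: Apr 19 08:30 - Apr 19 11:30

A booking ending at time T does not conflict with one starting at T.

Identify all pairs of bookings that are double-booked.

RM4 & RM5

Two intervals overlap when each starts before the other ends.
Sorted by start: RM1, RM3, RM5, RM4, RM2.
RM3 starts after RM1 ends, so RM1 has no further overlaps.
RM5 starts after RM3 ends, so RM3 has no further overlaps.
RM4 starts before RM5 ends → RM5 and RM4 overlap.
RM2 starts after RM5 ends.
RM2 starts exactly when RM4 ends (back-to-back, no overlap).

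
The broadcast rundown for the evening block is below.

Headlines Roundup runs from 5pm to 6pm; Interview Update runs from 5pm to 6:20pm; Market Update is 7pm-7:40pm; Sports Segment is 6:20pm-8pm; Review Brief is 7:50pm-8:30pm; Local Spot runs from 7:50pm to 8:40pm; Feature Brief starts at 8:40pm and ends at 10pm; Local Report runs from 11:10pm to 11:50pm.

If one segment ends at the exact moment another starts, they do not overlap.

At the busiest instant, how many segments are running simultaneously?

Sort all start/end points and keep a running count:
5pm start Headlines Roundup → 1
5pm start Interview Update → 2
6pm end Headlines Roundup → 1
6:20pm end Interview Update → 0
6:20pm start Sports Segment → 1
7pm start Market Update → 2
7:40pm end Market Update → 1
7:50pm start Local Spot → 2
7:50pm start Review Brief → 3
8pm end Sports Segment → 2
8:30pm end Review Brief → 1
8:40pm end Local Spot → 0
8:40pm start Feature Brief → 1
10pm end Feature Brief → 0
11:10pm start Local Report → 1
11:50pm end Local Report → 0
Peak is 3, at 7:50pm (Local Spot, Review Brief, Sports Segment).

3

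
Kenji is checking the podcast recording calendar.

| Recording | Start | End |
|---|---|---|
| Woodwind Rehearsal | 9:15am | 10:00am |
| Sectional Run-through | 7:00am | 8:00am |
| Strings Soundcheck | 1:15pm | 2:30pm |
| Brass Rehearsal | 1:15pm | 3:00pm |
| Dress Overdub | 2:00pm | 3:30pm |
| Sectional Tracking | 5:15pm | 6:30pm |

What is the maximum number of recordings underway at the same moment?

Sweep the timeline, counting +1 at each start and −1 at each end (ends before starts at a tie):
7:00am start Sectional Run-through → 1
8:00am end Sectional Run-through → 0
9:15am start Woodwind Rehearsal → 1
10:00am end Woodwind Rehearsal → 0
1:15pm start Brass Rehearsal → 1
1:15pm start Strings Soundcheck → 2
2:00pm start Dress Overdub → 3
2:30pm end Strings Soundcheck → 2
3:00pm end Brass Rehearsal → 1
3:30pm end Dress Overdub → 0
5:15pm start Sectional Tracking → 1
6:30pm end Sectional Tracking → 0
Peak is 3, at 2:00pm (Brass Rehearsal, Dress Overdub, Strings Soundcheck).

3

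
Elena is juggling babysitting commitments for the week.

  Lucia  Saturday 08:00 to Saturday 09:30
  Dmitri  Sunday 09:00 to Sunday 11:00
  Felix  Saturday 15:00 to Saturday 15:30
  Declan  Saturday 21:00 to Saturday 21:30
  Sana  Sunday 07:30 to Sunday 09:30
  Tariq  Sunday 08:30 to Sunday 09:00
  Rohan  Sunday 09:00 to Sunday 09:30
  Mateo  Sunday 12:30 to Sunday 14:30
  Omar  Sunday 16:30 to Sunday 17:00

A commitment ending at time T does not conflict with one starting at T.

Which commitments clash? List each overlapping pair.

Dmitri & Rohan, Dmitri & Sana, Rohan & Sana, Sana & Tariq

Sorted by start: Lucia, Felix, Declan, Sana, Tariq, Dmitri, Rohan, Mateo, Omar.
Felix starts after Lucia ends, so nothing later overlaps Lucia either.
Declan starts after Felix ends, so nothing later overlaps Felix either.
Sana starts after Declan ends, so nothing later overlaps Declan either.
Tariq starts before Sana ends → Sana and Tariq overlap.
Dmitri starts before Sana ends → Sana and Dmitri overlap.
Rohan starts before Sana ends → Sana and Rohan overlap.
Mateo starts after Sana ends, so nothing later overlaps Sana either.
Dmitri starts exactly when Tariq ends (back-to-back, no overlap), so nothing later overlaps Tariq either.
Rohan starts before Dmitri ends → Dmitri and Rohan overlap.
Mateo starts after Dmitri ends, so nothing later overlaps Dmitri either.
Mateo starts after Rohan ends, so nothing later overlaps Rohan either.
Omar starts after Mateo ends.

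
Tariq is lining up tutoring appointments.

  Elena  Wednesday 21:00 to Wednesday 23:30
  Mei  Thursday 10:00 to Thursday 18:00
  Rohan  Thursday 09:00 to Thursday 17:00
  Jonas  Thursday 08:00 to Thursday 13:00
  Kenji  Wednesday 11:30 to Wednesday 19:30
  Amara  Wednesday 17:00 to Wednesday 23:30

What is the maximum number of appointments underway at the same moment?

Walk through starts and ends in time order (an end at T is processed before a start at T):
Wednesday 11:30 start Kenji → 1
Wednesday 17:00 start Amara → 2
Wednesday 19:30 end Kenji → 1
Wednesday 21:00 start Elena → 2
Wednesday 23:30 end Amara → 1
Wednesday 23:30 end Elena → 0
Thursday 08:00 start Jonas → 1
Thursday 09:00 start Rohan → 2
Thursday 10:00 start Mei → 3
Thursday 13:00 end Jonas → 2
Thursday 17:00 end Rohan → 1
Thursday 18:00 end Mei → 0
Peak is 3, at Thursday 10:00 (Jonas, Mei, Rohan).

3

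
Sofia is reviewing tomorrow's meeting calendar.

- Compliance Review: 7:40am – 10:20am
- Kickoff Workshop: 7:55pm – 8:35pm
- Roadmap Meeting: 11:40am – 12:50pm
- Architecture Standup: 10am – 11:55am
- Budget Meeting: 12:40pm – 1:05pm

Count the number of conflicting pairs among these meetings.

3

Check each pair: they overlap iff neither finishes before the other starts.
Sorted by start: Compliance Review, Architecture Standup, Roadmap Meeting, Budget Meeting, Kickoff Workshop.
Architecture Standup starts before Compliance Review ends → Compliance Review and Architecture Standup overlap.
Roadmap Meeting starts after Compliance Review ends; Compliance Review is clear from here.
Roadmap Meeting starts before Architecture Standup ends → Architecture Standup and Roadmap Meeting overlap.
Budget Meeting starts after Architecture Standup ends; Architecture Standup is clear from here.
Budget Meeting starts before Roadmap Meeting ends → Roadmap Meeting and Budget Meeting overlap.
Kickoff Workshop starts after Roadmap Meeting ends.
Kickoff Workshop starts after Budget Meeting ends.
Overlapping pairs: Architecture Standup & Compliance Review, Architecture Standup & Roadmap Meeting, Budget Meeting & Roadmap Meeting — 3 in total.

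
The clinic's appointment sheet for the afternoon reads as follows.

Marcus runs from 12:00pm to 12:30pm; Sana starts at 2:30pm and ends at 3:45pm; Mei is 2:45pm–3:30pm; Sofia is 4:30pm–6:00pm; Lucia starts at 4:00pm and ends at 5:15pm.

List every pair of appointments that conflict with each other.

Lucia & Sofia, Mei & Sana

Sorted by start: Marcus, Sana, Mei, Lucia, Sofia.
Sana starts after Marcus ends, so Marcus has no further overlaps.
Mei starts before Sana ends → Sana and Mei overlap.
Lucia starts after Sana ends, so Sana has no further overlaps.
Lucia starts after Mei ends, so Mei has no further overlaps.
Sofia starts before Lucia ends → Lucia and Sofia overlap.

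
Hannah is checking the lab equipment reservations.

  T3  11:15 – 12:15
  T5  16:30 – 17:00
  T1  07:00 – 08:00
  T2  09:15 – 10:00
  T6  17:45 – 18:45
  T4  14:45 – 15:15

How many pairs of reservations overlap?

0

Sorted by start: T1, T2, T3, T4, T5, T6.
T2 starts after T1 ends, so nothing later overlaps T1 either.
T3 starts after T2 ends, so nothing later overlaps T2 either.
T4 starts after T3 ends, so nothing later overlaps T3 either.
T5 starts after T4 ends, so nothing later overlaps T4 either.
T6 starts after T5 ends.
No pair overlaps.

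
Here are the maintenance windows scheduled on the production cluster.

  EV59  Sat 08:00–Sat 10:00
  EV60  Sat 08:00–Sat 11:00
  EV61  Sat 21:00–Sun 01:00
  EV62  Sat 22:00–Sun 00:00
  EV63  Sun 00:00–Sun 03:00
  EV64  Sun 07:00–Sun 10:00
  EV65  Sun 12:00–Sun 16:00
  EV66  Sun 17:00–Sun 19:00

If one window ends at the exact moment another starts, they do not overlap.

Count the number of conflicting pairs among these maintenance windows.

Two intervals overlap when each starts before the other ends.
Sorted by start: EV59, EV60, EV61, EV62, EV63, EV64, EV65, EV66.
EV60 starts before EV59 ends → EV59 and EV60 overlap.
EV61 starts after EV59 ends — done with EV59.
EV61 starts after EV60 ends — done with EV60.
EV62 starts before EV61 ends → EV61 and EV62 overlap.
EV63 starts before EV61 ends → EV61 and EV63 overlap.
EV64 starts after EV61 ends — done with EV61.
EV63 starts exactly when EV62 ends (back-to-back, no overlap) — done with EV62.
EV64 starts after EV63 ends — done with EV63.
EV65 starts after EV64 ends — done with EV64.
EV66 starts after EV65 ends.
Overlapping pairs: EV59 & EV60, EV61 & EV62, EV61 & EV63 — 3 in total.

3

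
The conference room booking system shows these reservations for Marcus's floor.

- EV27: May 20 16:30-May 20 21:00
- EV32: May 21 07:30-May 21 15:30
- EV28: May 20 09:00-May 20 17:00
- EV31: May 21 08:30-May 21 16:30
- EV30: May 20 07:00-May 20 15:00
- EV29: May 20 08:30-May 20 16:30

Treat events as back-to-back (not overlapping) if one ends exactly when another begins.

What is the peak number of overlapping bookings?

Sort all start/end points and keep a running count:
May 20 07:00 start EV30 → 1
May 20 08:30 start EV29 → 2
May 20 09:00 start EV28 → 3
May 20 15:00 end EV30 → 2
May 20 16:30 end EV29 → 1
May 20 16:30 start EV27 → 2
May 20 17:00 end EV28 → 1
May 20 21:00 end EV27 → 0
May 21 07:30 start EV32 → 1
May 21 08:30 start EV31 → 2
May 21 15:30 end EV32 → 1
May 21 16:30 end EV31 → 0
Peak is 3, at May 20 09:00 (EV28, EV29, EV30).

3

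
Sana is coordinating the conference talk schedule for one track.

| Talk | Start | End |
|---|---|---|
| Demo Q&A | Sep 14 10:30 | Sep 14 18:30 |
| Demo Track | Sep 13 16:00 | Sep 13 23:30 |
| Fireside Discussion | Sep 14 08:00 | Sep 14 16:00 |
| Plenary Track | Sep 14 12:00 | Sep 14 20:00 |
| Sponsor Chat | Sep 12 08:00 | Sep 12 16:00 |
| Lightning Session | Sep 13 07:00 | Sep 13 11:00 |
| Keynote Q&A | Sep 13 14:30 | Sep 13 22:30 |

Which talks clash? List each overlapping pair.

Two intervals overlap when each starts before the other ends.
Sorted by start: Sponsor Chat, Lightning Session, Keynote Q&A, Demo Track, Fireside Discussion, Demo Q&A, Plenary Track.
Lightning Session starts after Sponsor Chat ends; Sponsor Chat is clear from here.
Keynote Q&A starts after Lightning Session ends; Lightning Session is clear from here.
Demo Track starts before Keynote Q&A ends → Keynote Q&A and Demo Track overlap.
Fireside Discussion starts after Keynote Q&A ends; Keynote Q&A is clear from here.
Fireside Discussion starts after Demo Track ends; Demo Track is clear from here.
Demo Q&A starts before Fireside Discussion ends → Fireside Discussion and Demo Q&A overlap.
Plenary Track starts before Fireside Discussion ends → Fireside Discussion and Plenary Track overlap.
Plenary Track starts before Demo Q&A ends → Demo Q&A and Plenary Track overlap.

Demo Q&A & Fireside Discussion, Demo Q&A & Plenary Track, Demo Track & Keynote Q&A, Fireside Discussion & Plenary Track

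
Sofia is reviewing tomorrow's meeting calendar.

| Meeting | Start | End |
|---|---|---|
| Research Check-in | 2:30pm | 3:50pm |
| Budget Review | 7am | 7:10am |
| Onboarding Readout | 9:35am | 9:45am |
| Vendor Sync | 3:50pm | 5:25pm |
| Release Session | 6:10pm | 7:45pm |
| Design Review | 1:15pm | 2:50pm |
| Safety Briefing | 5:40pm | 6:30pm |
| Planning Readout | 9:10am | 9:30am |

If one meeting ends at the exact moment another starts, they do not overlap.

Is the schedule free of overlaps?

Check each pair: they overlap iff neither finishes before the other starts.
Sorted by start: Budget Review, Planning Readout, Onboarding Readout, Design Review, Research Check-in, Vendor Sync, Safety Briefing, Release Session.
Planning Readout starts after Budget Review ends; Budget Review is clear from here.
Onboarding Readout starts after Planning Readout ends; Planning Readout is clear from here.
Design Review starts after Onboarding Readout ends; Onboarding Readout is clear from here.
Research Check-in starts before Design Review ends → Design Review and Research Check-in overlap.
That's a conflict, so the schedule is not conflict-free.

No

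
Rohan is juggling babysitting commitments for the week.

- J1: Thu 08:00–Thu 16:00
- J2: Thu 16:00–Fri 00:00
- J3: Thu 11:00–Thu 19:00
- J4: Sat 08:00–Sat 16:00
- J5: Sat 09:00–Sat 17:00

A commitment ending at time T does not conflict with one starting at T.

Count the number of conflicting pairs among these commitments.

Check each pair: they overlap iff neither finishes before the other starts.
Sorted by start: J1, J3, J2, J4, J5.
J3 starts before J1 ends → J1 and J3 overlap.
J2 starts exactly when J1 ends (back-to-back, no overlap); J1 is clear from here.
J2 starts before J3 ends → J3 and J2 overlap.
J4 starts after J3 ends; J3 is clear from here.
J4 starts after J2 ends; J2 is clear from here.
J5 starts before J4 ends → J4 and J5 overlap.
Overlapping pairs: J1 & J3, J2 & J3, J4 & J5 — 3 in total.

3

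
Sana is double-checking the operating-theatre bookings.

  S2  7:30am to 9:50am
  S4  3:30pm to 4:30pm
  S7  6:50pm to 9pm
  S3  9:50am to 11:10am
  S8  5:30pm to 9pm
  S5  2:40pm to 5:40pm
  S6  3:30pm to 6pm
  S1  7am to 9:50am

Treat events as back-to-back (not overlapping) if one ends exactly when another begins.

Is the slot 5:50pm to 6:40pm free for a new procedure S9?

S1: ends 9:50am at or before S9 starts 5:50pm → clear.
S2: ends 9:50am at or before S9 starts 5:50pm → clear.
S3: ends 11:10am at or before S9 starts 5:50pm → clear.
S5: ends 5:40pm at or before S9 starts 5:50pm → clear.
S4: ends 4:30pm at or before S9 starts 5:50pm → clear.
S6: starts 3:30pm before S9 ends 6:40pm, and ends 6pm after S9 starts 5:50pm → overlap.
S8: starts 5:30pm before S9 ends 6:40pm, and ends 9pm after S9 starts 5:50pm → overlap.
S7: starts 6:50pm at or after S9 ends 6:40pm → clear.
S9 overlaps S6, S8.

No — it overlaps S6, S8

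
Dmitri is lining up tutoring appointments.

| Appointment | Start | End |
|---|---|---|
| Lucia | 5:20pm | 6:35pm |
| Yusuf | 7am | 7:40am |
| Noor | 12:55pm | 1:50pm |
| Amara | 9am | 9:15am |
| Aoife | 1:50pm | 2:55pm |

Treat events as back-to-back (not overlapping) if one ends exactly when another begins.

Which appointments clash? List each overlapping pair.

no overlapping pairs

Sorted by start: Yusuf, Amara, Noor, Aoife, Lucia.
Amara starts after Yusuf ends — done with Yusuf.
Noor starts after Amara ends — done with Amara.
Aoife starts exactly when Noor ends (back-to-back, no overlap) — done with Noor.
Lucia starts after Aoife ends.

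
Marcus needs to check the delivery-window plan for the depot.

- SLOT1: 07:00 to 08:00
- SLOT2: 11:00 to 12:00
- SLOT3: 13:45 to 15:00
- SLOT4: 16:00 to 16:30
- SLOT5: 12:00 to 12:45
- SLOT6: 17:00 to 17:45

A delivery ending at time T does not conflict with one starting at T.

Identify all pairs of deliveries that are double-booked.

Sorted by start: SLOT1, SLOT2, SLOT5, SLOT3, SLOT4, SLOT6.
SLOT2 starts after SLOT1 ends — done with SLOT1.
SLOT5 starts exactly when SLOT2 ends (back-to-back, no overlap) — done with SLOT2.
SLOT3 starts after SLOT5 ends — done with SLOT5.
SLOT4 starts after SLOT3 ends — done with SLOT3.
SLOT6 starts after SLOT4 ends.

none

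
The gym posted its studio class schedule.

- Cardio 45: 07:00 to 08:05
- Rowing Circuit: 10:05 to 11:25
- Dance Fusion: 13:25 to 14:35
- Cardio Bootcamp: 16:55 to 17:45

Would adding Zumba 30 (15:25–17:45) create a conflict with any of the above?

Yes — it overlaps Cardio Bootcamp

Cardio 45: ends 08:05 at or before Zumba 30 starts 15:25 → clear.
Rowing Circuit: ends 11:25 at or before Zumba 30 starts 15:25 → clear.
Dance Fusion: ends 14:35 at or before Zumba 30 starts 15:25 → clear.
Cardio Bootcamp: starts 16:55 before Zumba 30 ends 17:45, and ends 17:45 after Zumba 30 starts 15:25 → overlap.
Zumba 30 overlaps Cardio Bootcamp.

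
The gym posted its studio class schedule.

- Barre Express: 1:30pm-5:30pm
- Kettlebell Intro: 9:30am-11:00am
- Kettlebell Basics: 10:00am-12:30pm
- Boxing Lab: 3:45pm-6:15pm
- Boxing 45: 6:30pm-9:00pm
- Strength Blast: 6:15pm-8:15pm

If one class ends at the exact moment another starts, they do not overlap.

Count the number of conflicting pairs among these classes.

Sorted by start: Kettlebell Intro, Kettlebell Basics, Barre Express, Boxing Lab, Strength Blast, Boxing 45.
Kettlebell Basics starts before Kettlebell Intro ends → Kettlebell Intro and Kettlebell Basics overlap.
Barre Express starts after Kettlebell Intro ends, so Kettlebell Intro has no further overlaps.
Barre Express starts after Kettlebell Basics ends, so Kettlebell Basics has no further overlaps.
Boxing Lab starts before Barre Express ends → Barre Express and Boxing Lab overlap.
Strength Blast starts after Barre Express ends, so Barre Express has no further overlaps.
Strength Blast starts exactly when Boxing Lab ends (back-to-back, no overlap), so Boxing Lab has no further overlaps.
Boxing 45 starts before Strength Blast ends → Strength Blast and Boxing 45 overlap.
Overlapping pairs: Barre Express & Boxing Lab, Boxing 45 & Strength Blast, Kettlebell Basics & Kettlebell Intro — 3 in total.

3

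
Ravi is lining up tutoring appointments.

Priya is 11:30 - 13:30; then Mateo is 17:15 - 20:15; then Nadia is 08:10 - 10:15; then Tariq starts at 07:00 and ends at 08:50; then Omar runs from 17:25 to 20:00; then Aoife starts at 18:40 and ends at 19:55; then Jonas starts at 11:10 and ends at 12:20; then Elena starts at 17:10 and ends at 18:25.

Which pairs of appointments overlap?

Check each pair: they overlap iff neither finishes before the other starts.
Sorted by start: Tariq, Nadia, Jonas, Priya, Elena, Mateo, Omar, Aoife.
Nadia starts before Tariq ends → Tariq and Nadia overlap.
Jonas starts after Tariq ends, so nothing later overlaps Tariq either.
Jonas starts after Nadia ends, so nothing later overlaps Nadia either.
Priya starts before Jonas ends → Jonas and Priya overlap.
Elena starts after Jonas ends, so nothing later overlaps Jonas either.
Elena starts after Priya ends, so nothing later overlaps Priya either.
Mateo starts before Elena ends → Elena and Mateo overlap.
Omar starts before Elena ends → Elena and Omar overlap.
Aoife starts after Elena ends.
Omar starts before Mateo ends → Mateo and Omar overlap.
Aoife starts before Mateo ends → Mateo and Aoife overlap.
Aoife starts before Omar ends → Omar and Aoife overlap.

Aoife & Mateo, Aoife & Omar, Elena & Mateo, Elena & Omar, Jonas & Priya, Mateo & Omar, Nadia & Tariq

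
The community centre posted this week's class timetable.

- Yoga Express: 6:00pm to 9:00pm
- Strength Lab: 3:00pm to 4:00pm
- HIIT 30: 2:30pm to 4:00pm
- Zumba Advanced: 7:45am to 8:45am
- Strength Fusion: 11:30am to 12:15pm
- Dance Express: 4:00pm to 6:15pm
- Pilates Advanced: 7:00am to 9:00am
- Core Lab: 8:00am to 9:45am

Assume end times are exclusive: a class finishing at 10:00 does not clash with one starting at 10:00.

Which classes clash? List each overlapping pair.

Core Lab & Pilates Advanced, Core Lab & Zumba Advanced, Dance Express & Yoga Express, HIIT 30 & Strength Lab, Pilates Advanced & Zumba Advanced

Check each pair: they overlap iff neither finishes before the other starts.
Sorted by start: Pilates Advanced, Zumba Advanced, Core Lab, Strength Fusion, HIIT 30, Strength Lab, Dance Express, Yoga Express.
Zumba Advanced starts before Pilates Advanced ends → Pilates Advanced and Zumba Advanced overlap.
Core Lab starts before Pilates Advanced ends → Pilates Advanced and Core Lab overlap.
Strength Fusion starts after Pilates Advanced ends, so nothing later overlaps Pilates Advanced either.
Core Lab starts before Zumba Advanced ends → Zumba Advanced and Core Lab overlap.
Strength Fusion starts after Zumba Advanced ends, so nothing later overlaps Zumba Advanced either.
Strength Fusion starts after Core Lab ends, so nothing later overlaps Core Lab either.
HIIT 30 starts after Strength Fusion ends, so nothing later overlaps Strength Fusion either.
Strength Lab starts before HIIT 30 ends → HIIT 30 and Strength Lab overlap.
Dance Express starts exactly when HIIT 30 ends (back-to-back, no overlap), so nothing later overlaps HIIT 30 either.
Dance Express starts exactly when Strength Lab ends (back-to-back, no overlap), so nothing later overlaps Strength Lab either.
Yoga Express starts before Dance Express ends → Dance Express and Yoga Express overlap.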